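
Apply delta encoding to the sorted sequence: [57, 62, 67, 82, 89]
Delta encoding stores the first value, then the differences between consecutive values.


First value: 57
Deltas:
  62 - 57 = 5
  67 - 62 = 5
  82 - 67 = 15
  89 - 82 = 7


Delta encoded: [57, 5, 5, 15, 7]


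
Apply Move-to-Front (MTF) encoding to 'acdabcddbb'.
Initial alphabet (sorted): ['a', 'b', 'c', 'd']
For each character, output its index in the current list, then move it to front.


MTF encoding:
'a': index 0 in ['a', 'b', 'c', 'd'] -> ['a', 'b', 'c', 'd']
'c': index 2 in ['a', 'b', 'c', 'd'] -> ['c', 'a', 'b', 'd']
'd': index 3 in ['c', 'a', 'b', 'd'] -> ['d', 'c', 'a', 'b']
'a': index 2 in ['d', 'c', 'a', 'b'] -> ['a', 'd', 'c', 'b']
'b': index 3 in ['a', 'd', 'c', 'b'] -> ['b', 'a', 'd', 'c']
'c': index 3 in ['b', 'a', 'd', 'c'] -> ['c', 'b', 'a', 'd']
'd': index 3 in ['c', 'b', 'a', 'd'] -> ['d', 'c', 'b', 'a']
'd': index 0 in ['d', 'c', 'b', 'a'] -> ['d', 'c', 'b', 'a']
'b': index 2 in ['d', 'c', 'b', 'a'] -> ['b', 'd', 'c', 'a']
'b': index 0 in ['b', 'd', 'c', 'a'] -> ['b', 'd', 'c', 'a']


Output: [0, 2, 3, 2, 3, 3, 3, 0, 2, 0]


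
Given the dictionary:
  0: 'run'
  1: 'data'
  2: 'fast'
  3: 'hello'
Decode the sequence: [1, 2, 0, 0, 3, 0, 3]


Look up each index in the dictionary:
  1 -> 'data'
  2 -> 'fast'
  0 -> 'run'
  0 -> 'run'
  3 -> 'hello'
  0 -> 'run'
  3 -> 'hello'

Decoded: "data fast run run hello run hello"


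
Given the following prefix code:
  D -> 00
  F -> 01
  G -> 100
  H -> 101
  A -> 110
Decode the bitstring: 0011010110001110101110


Decoding step by step:
Bits 00 -> D
Bits 110 -> A
Bits 101 -> H
Bits 100 -> G
Bits 01 -> F
Bits 110 -> A
Bits 101 -> H
Bits 110 -> A


Decoded message: DAHGFAHA


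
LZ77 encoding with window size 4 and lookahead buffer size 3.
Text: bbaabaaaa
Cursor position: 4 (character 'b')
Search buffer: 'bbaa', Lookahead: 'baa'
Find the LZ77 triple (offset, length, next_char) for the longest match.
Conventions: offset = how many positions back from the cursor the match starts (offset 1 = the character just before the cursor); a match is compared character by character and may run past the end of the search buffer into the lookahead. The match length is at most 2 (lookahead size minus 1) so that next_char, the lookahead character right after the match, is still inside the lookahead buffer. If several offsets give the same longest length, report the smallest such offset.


Try each offset into the search buffer:
  offset=1 (pos 3, char 'a'): match length 0
  offset=2 (pos 2, char 'a'): match length 0
  offset=3 (pos 1, char 'b'): match length 2
  offset=4 (pos 0, char 'b'): match length 1
Longest match has length 2 at offset 3.
next_char = character at position 4 + 2 = 6 -> 'a'

Best match: offset=3, length=2 (matching 'ba' starting at position 1)
LZ77 triple: (3, 2, 'a')


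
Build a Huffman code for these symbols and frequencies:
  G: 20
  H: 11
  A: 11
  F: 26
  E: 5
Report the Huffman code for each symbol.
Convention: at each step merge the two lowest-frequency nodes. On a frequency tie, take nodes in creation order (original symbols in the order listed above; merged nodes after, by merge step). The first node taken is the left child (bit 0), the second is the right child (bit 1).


Huffman tree construction:
Step 1: Merge E(5) + H(11) = 16
Step 2: Merge A(11) + (E+H)(16) = 27
Step 3: Merge G(20) + F(26) = 46
Step 4: Merge (A+(E+H))(27) + (G+F)(46) = 73
Read each symbol's code off the tree from the root (left child = 0, right child = 1).

Codes:
  G: 10 (length 2)
  H: 011 (length 3)
  A: 00 (length 2)
  F: 11 (length 2)
  E: 010 (length 3)
Average code length: 162/73 = 2.2192 bits/symbol


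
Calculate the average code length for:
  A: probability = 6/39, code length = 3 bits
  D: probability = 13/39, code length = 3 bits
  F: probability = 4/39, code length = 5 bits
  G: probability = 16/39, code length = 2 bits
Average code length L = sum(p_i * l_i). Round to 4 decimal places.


Weighted contributions p_i * l_i:
  A: (6/39) * 3 = 18/39
  D: (13/39) * 3 = 39/39
  F: (4/39) * 5 = 20/39
  G: (16/39) * 2 = 32/39
Sum = (18 + 39 + 20 + 32)/39 = 109/39

L = 109/39 = 2.7949 bits/symbol


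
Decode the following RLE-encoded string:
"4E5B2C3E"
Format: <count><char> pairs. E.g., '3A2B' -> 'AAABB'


Expanding each <count><char> pair:
  4E -> 'EEEE'
  5B -> 'BBBBB'
  2C -> 'CC'
  3E -> 'EEE'

Decoded = EEEEBBBBBCCEEE


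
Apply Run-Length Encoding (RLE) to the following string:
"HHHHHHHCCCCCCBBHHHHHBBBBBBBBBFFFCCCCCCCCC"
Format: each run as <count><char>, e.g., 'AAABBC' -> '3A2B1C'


Scanning runs left to right:
  i=0: run of 'H' x 7 -> '7H'
  i=7: run of 'C' x 6 -> '6C'
  i=13: run of 'B' x 2 -> '2B'
  i=15: run of 'H' x 5 -> '5H'
  i=20: run of 'B' x 9 -> '9B'
  i=29: run of 'F' x 3 -> '3F'
  i=32: run of 'C' x 9 -> '9C'

RLE = 7H6C2B5H9B3F9C


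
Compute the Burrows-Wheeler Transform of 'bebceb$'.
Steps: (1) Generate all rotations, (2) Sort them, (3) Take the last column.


Rotations (sorted):
  0: $bebceb -> last char: b
  1: b$bebce -> last char: e
  2: bceb$be -> last char: e
  3: bebceb$ -> last char: $
  4: ceb$beb -> last char: b
  5: eb$bebc -> last char: c
  6: ebceb$b -> last char: b


BWT = bee$bcb


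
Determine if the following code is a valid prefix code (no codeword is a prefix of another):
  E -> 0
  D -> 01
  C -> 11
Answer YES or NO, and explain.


Checking each pair (does one codeword prefix another?):
  E='0' vs D='01': prefix -- VIOLATION

NO -- this is NOT a valid prefix code. E (0) is a prefix of D (01).


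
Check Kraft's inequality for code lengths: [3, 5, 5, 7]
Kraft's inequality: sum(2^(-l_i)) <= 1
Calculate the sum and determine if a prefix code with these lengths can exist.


Sum = 2^(-3) + 2^(-5) + 2^(-5) + 2^(-7)
    = 0.125 + 0.03125 + 0.03125 + 0.0078125
    = 25/128 = 0.1953125
Since 0.1953125 <= 1, Kraft's inequality IS satisfied.
A prefix code with these lengths CAN exist.

Kraft sum = 0.1953125. Satisfied.


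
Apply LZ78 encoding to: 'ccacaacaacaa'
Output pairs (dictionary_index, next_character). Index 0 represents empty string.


LZ78 encoding steps:
Dictionary: {0: ''}
Step 1: w='' (idx 0), next='c' -> output (0, 'c'), add 'c' as idx 1
Step 2: w='c' (idx 1), next='a' -> output (1, 'a'), add 'ca' as idx 2
Step 3: w='ca' (idx 2), next='a' -> output (2, 'a'), add 'caa' as idx 3
Step 4: w='caa' (idx 3), next='c' -> output (3, 'c'), add 'caac' as idx 4
Step 5: w='' (idx 0), next='a' -> output (0, 'a'), add 'a' as idx 5
Step 6: w='a' (idx 5), end of input -> output (5, '')


Encoded: [(0, 'c'), (1, 'a'), (2, 'a'), (3, 'c'), (0, 'a'), (5, '')]


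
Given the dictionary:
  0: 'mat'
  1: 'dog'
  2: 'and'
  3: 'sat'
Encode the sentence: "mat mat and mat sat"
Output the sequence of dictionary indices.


Look up each word in the dictionary:
  'mat' -> 0
  'mat' -> 0
  'and' -> 2
  'mat' -> 0
  'sat' -> 3

Encoded: [0, 0, 2, 0, 3]


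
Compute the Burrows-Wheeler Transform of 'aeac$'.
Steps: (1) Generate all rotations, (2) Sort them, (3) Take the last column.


Rotations (sorted):
  0: $aeac -> last char: c
  1: ac$ae -> last char: e
  2: aeac$ -> last char: $
  3: c$aea -> last char: a
  4: eac$a -> last char: a


BWT = ce$aa


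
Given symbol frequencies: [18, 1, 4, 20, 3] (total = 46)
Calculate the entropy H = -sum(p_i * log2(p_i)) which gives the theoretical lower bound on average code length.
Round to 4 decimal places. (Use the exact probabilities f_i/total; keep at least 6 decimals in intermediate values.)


Per-symbol terms -p_i * log2(p_i) with p_i = f_i/46:
  p = 18/46 = 0.391304: log2(p) = -1.353637, -p*log2(p) = 0.529684
  p = 1/46 = 0.021739: log2(p) = -5.523562, -p*log2(p) = 0.120077
  p = 4/46 = 0.086957: log2(p) = -3.523562, -p*log2(p) = 0.306397
  p = 20/46 = 0.434783: log2(p) = -1.201634, -p*log2(p) = 0.522450
  p = 3/46 = 0.065217: log2(p) = -3.938599, -p*log2(p) = 0.256865
H = 0.529684 + 0.120077 + 0.306397 + 0.522450 + 0.256865 = 1.735473

H = 1.7355 bits/symbol


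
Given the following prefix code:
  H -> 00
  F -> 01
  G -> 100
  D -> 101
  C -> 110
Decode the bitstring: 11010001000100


Decoding step by step:
Bits 110 -> C
Bits 100 -> G
Bits 01 -> F
Bits 00 -> H
Bits 01 -> F
Bits 00 -> H


Decoded message: CGFHFH


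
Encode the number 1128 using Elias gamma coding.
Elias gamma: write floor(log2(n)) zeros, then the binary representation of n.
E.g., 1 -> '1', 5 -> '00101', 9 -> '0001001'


num_bits = floor(log2(1128)) + 1 = 11
leading_zeros = num_bits - 1 = 10
binary(1128) = 10001101000

Elias gamma(1128) = '0000000000' + '10001101000' = 000000000010001101000 (21 bits)


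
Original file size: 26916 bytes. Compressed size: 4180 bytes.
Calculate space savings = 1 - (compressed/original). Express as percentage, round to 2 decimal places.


ratio = compressed/original = 4180/26916 = 0.155298
savings = 1 - ratio = 1 - 0.155298 = 0.844702
as a percentage: 0.844702 * 100 = 84.47%

Space savings = 1 - 4180/26916 = 84.47%


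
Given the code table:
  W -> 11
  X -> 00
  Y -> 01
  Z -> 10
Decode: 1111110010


Decoding:
11 -> W
11 -> W
11 -> W
00 -> X
10 -> Z


Result: WWWXZ


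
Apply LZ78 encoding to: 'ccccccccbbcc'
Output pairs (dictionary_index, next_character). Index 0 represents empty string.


LZ78 encoding steps:
Dictionary: {0: ''}
Step 1: w='' (idx 0), next='c' -> output (0, 'c'), add 'c' as idx 1
Step 2: w='c' (idx 1), next='c' -> output (1, 'c'), add 'cc' as idx 2
Step 3: w='cc' (idx 2), next='c' -> output (2, 'c'), add 'ccc' as idx 3
Step 4: w='cc' (idx 2), next='b' -> output (2, 'b'), add 'ccb' as idx 4
Step 5: w='' (idx 0), next='b' -> output (0, 'b'), add 'b' as idx 5
Step 6: w='cc' (idx 2), end of input -> output (2, '')


Encoded: [(0, 'c'), (1, 'c'), (2, 'c'), (2, 'b'), (0, 'b'), (2, '')]


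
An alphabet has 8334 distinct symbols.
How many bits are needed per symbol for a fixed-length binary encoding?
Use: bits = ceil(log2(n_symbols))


log2(8334) = 13.0248
Bracket: 2^13 = 8192 < 8334 <= 2^14 = 16384
So ceil(log2(8334)) = 14

bits = ceil(log2(8334)) = ceil(13.0248) = 14 bits


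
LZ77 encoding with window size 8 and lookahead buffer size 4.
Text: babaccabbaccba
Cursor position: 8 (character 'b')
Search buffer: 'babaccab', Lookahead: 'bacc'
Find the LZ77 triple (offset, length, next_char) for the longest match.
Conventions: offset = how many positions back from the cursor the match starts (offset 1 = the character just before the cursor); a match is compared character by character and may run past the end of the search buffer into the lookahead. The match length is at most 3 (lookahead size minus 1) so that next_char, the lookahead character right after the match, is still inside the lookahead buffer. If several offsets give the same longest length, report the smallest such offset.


Try each offset into the search buffer:
  offset=1 (pos 7, char 'b'): match length 1
  offset=2 (pos 6, char 'a'): match length 0
  offset=3 (pos 5, char 'c'): match length 0
  offset=4 (pos 4, char 'c'): match length 0
  offset=5 (pos 3, char 'a'): match length 0
  offset=6 (pos 2, char 'b'): match length 3
  offset=7 (pos 1, char 'a'): match length 0
  offset=8 (pos 0, char 'b'): match length 2
Longest match has length 3 at offset 6.
next_char = character at position 8 + 3 = 11 -> 'c'

Best match: offset=6, length=3 (matching 'bac' starting at position 2)
LZ77 triple: (6, 3, 'c')


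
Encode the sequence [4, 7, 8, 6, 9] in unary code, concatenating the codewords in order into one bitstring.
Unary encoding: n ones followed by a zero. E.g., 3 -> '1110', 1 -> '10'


Encode each number as n ones followed by a terminating 0:
  4 -> 11110 (5 bits)
  7 -> 11111110 (8 bits)
  8 -> 111111110 (9 bits)
  6 -> 1111110 (7 bits)
  9 -> 1111111110 (10 bits)
Total length = 5 + 8 + 9 + 7 + 10 = 39 bits.

Unary([4, 7, 8, 6, 9]) = 111101111111011111111011111101111111110 (39 bits)


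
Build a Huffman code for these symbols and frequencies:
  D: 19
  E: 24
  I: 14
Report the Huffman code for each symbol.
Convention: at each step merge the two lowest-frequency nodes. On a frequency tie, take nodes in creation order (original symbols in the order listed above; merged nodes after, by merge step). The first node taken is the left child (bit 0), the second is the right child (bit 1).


Huffman tree construction:
Step 1: Merge I(14) + D(19) = 33
Step 2: Merge E(24) + (I+D)(33) = 57
Read each symbol's code off the tree from the root (left child = 0, right child = 1).

Codes:
  D: 11 (length 2)
  E: 0 (length 1)
  I: 10 (length 2)
Average code length: 90/57 = 1.5789 bits/symbol


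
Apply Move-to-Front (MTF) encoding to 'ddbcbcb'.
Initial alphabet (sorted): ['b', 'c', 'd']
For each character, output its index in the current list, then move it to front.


MTF encoding:
'd': index 2 in ['b', 'c', 'd'] -> ['d', 'b', 'c']
'd': index 0 in ['d', 'b', 'c'] -> ['d', 'b', 'c']
'b': index 1 in ['d', 'b', 'c'] -> ['b', 'd', 'c']
'c': index 2 in ['b', 'd', 'c'] -> ['c', 'b', 'd']
'b': index 1 in ['c', 'b', 'd'] -> ['b', 'c', 'd']
'c': index 1 in ['b', 'c', 'd'] -> ['c', 'b', 'd']
'b': index 1 in ['c', 'b', 'd'] -> ['b', 'c', 'd']


Output: [2, 0, 1, 2, 1, 1, 1]


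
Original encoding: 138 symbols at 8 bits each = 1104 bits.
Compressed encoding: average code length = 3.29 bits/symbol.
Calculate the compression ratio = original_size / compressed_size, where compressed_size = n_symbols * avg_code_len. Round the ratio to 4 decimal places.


original_size = n_symbols * orig_bits = 138 * 8 = 1104 bits
compressed_size = n_symbols * avg_code_len = 138 * 3.29 = 454.02 bits
ratio = original_size / compressed_size = 1104 / 454.02 = 2.4316

Compression ratio = 2.4316


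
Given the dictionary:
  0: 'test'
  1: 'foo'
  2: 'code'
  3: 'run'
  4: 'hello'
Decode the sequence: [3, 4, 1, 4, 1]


Look up each index in the dictionary:
  3 -> 'run'
  4 -> 'hello'
  1 -> 'foo'
  4 -> 'hello'
  1 -> 'foo'

Decoded: "run hello foo hello foo"


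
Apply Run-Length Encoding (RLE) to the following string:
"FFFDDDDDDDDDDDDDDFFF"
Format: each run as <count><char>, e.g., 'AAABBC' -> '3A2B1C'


Scanning runs left to right:
  i=0: run of 'F' x 3 -> '3F'
  i=3: run of 'D' x 14 -> '14D'
  i=17: run of 'F' x 3 -> '3F'

RLE = 3F14D3F


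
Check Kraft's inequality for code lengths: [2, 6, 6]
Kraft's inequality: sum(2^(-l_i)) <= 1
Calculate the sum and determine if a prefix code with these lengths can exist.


Sum = 2^(-2) + 2^(-6) + 2^(-6)
    = 0.25 + 0.015625 + 0.015625
    = 18/64 = 0.28125
Since 0.28125 <= 1, Kraft's inequality IS satisfied.
A prefix code with these lengths CAN exist.

Kraft sum = 0.28125. Satisfied.


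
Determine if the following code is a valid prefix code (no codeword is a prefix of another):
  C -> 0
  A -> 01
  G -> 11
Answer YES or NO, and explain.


Checking each pair (does one codeword prefix another?):
  C='0' vs A='01': prefix -- VIOLATION

NO -- this is NOT a valid prefix code. C (0) is a prefix of A (01).


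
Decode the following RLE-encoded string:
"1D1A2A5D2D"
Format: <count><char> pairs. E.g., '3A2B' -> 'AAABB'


Expanding each <count><char> pair:
  1D -> 'D'
  1A -> 'A'
  2A -> 'AA'
  5D -> 'DDDDD'
  2D -> 'DD'

Decoded = DAAADDDDDDD


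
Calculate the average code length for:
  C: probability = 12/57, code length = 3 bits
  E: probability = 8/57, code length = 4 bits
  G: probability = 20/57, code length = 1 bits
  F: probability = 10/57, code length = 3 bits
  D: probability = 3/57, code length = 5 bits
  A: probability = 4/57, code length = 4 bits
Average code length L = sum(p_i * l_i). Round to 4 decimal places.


Weighted contributions p_i * l_i:
  C: (12/57) * 3 = 36/57
  E: (8/57) * 4 = 32/57
  G: (20/57) * 1 = 20/57
  F: (10/57) * 3 = 30/57
  D: (3/57) * 5 = 15/57
  A: (4/57) * 4 = 16/57
Sum = (36 + 32 + 20 + 30 + 15 + 16)/57 = 149/57

L = 149/57 = 2.6140 bits/symbol


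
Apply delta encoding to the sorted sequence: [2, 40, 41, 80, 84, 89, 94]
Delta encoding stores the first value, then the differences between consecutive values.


First value: 2
Deltas:
  40 - 2 = 38
  41 - 40 = 1
  80 - 41 = 39
  84 - 80 = 4
  89 - 84 = 5
  94 - 89 = 5


Delta encoded: [2, 38, 1, 39, 4, 5, 5]


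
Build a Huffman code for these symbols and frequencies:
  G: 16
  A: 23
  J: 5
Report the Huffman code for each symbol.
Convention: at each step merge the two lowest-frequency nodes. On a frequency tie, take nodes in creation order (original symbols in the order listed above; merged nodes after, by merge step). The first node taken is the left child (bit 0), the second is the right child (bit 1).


Huffman tree construction:
Step 1: Merge J(5) + G(16) = 21
Step 2: Merge (J+G)(21) + A(23) = 44
Read each symbol's code off the tree from the root (left child = 0, right child = 1).

Codes:
  G: 01 (length 2)
  A: 1 (length 1)
  J: 00 (length 2)
Average code length: 65/44 = 1.4773 bits/symbol


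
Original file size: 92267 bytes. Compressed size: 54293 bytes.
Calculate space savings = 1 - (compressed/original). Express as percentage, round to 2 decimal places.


ratio = compressed/original = 54293/92267 = 0.588434
savings = 1 - ratio = 1 - 0.588434 = 0.411566
as a percentage: 0.411566 * 100 = 41.16%

Space savings = 1 - 54293/92267 = 41.16%


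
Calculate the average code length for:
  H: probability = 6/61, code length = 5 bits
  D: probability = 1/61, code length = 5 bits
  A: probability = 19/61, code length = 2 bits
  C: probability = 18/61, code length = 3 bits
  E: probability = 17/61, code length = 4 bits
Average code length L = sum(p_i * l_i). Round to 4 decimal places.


Weighted contributions p_i * l_i:
  H: (6/61) * 5 = 30/61
  D: (1/61) * 5 = 5/61
  A: (19/61) * 2 = 38/61
  C: (18/61) * 3 = 54/61
  E: (17/61) * 4 = 68/61
Sum = (30 + 5 + 38 + 54 + 68)/61 = 195/61

L = 195/61 = 3.1967 bits/symbol


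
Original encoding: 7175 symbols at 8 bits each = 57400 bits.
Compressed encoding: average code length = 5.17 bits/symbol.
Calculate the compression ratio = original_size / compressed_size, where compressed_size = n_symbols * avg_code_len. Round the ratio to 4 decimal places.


original_size = n_symbols * orig_bits = 7175 * 8 = 57400 bits
compressed_size = n_symbols * avg_code_len = 7175 * 5.17 = 37094.75 bits
ratio = original_size / compressed_size = 57400 / 37094.75 = 1.5474

Compression ratio = 1.5474


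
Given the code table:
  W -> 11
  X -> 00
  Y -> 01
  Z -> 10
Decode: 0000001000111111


Decoding:
00 -> X
00 -> X
00 -> X
10 -> Z
00 -> X
11 -> W
11 -> W
11 -> W


Result: XXXZXWWW


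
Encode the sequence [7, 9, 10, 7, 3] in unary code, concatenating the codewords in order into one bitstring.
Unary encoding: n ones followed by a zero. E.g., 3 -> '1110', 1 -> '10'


Encode each number as n ones followed by a terminating 0:
  7 -> 11111110 (8 bits)
  9 -> 1111111110 (10 bits)
  10 -> 11111111110 (11 bits)
  7 -> 11111110 (8 bits)
  3 -> 1110 (4 bits)
Total length = 8 + 10 + 11 + 8 + 4 = 41 bits.

Unary([7, 9, 10, 7, 3]) = 11111110111111111011111111110111111101110 (41 bits)


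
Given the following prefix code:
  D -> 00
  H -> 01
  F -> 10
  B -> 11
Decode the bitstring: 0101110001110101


Decoding step by step:
Bits 01 -> H
Bits 01 -> H
Bits 11 -> B
Bits 00 -> D
Bits 01 -> H
Bits 11 -> B
Bits 01 -> H
Bits 01 -> H


Decoded message: HHBDHBHH


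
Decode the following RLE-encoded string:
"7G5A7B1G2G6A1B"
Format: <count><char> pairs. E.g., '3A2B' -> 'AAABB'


Expanding each <count><char> pair:
  7G -> 'GGGGGGG'
  5A -> 'AAAAA'
  7B -> 'BBBBBBB'
  1G -> 'G'
  2G -> 'GG'
  6A -> 'AAAAAA'
  1B -> 'B'

Decoded = GGGGGGGAAAAABBBBBBBGGGAAAAAAB


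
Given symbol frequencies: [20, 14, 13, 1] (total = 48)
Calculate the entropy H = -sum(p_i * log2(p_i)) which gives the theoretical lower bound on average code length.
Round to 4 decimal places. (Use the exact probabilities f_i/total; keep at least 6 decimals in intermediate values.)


Per-symbol terms -p_i * log2(p_i) with p_i = f_i/48:
  p = 20/48 = 0.416667: log2(p) = -1.263034, -p*log2(p) = 0.526264
  p = 14/48 = 0.291667: log2(p) = -1.777608, -p*log2(p) = 0.518469
  p = 13/48 = 0.270833: log2(p) = -1.884523, -p*log2(p) = 0.510392
  p = 1/48 = 0.020833: log2(p) = -5.584963, -p*log2(p) = 0.116353
H = 0.526264 + 0.518469 + 0.510392 + 0.116353 = 1.671478

H = 1.6715 bits/symbol


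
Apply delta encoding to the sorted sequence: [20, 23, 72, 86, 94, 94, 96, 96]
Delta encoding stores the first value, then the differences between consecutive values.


First value: 20
Deltas:
  23 - 20 = 3
  72 - 23 = 49
  86 - 72 = 14
  94 - 86 = 8
  94 - 94 = 0
  96 - 94 = 2
  96 - 96 = 0


Delta encoded: [20, 3, 49, 14, 8, 0, 2, 0]


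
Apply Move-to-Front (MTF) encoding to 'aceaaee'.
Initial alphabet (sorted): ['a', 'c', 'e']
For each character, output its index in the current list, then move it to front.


MTF encoding:
'a': index 0 in ['a', 'c', 'e'] -> ['a', 'c', 'e']
'c': index 1 in ['a', 'c', 'e'] -> ['c', 'a', 'e']
'e': index 2 in ['c', 'a', 'e'] -> ['e', 'c', 'a']
'a': index 2 in ['e', 'c', 'a'] -> ['a', 'e', 'c']
'a': index 0 in ['a', 'e', 'c'] -> ['a', 'e', 'c']
'e': index 1 in ['a', 'e', 'c'] -> ['e', 'a', 'c']
'e': index 0 in ['e', 'a', 'c'] -> ['e', 'a', 'c']


Output: [0, 1, 2, 2, 0, 1, 0]


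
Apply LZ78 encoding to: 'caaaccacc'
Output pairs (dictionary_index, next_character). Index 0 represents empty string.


LZ78 encoding steps:
Dictionary: {0: ''}
Step 1: w='' (idx 0), next='c' -> output (0, 'c'), add 'c' as idx 1
Step 2: w='' (idx 0), next='a' -> output (0, 'a'), add 'a' as idx 2
Step 3: w='a' (idx 2), next='a' -> output (2, 'a'), add 'aa' as idx 3
Step 4: w='c' (idx 1), next='c' -> output (1, 'c'), add 'cc' as idx 4
Step 5: w='a' (idx 2), next='c' -> output (2, 'c'), add 'ac' as idx 5
Step 6: w='c' (idx 1), end of input -> output (1, '')


Encoded: [(0, 'c'), (0, 'a'), (2, 'a'), (1, 'c'), (2, 'c'), (1, '')]


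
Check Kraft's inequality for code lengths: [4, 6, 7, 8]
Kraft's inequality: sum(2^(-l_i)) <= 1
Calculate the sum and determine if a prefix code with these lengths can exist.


Sum = 2^(-4) + 2^(-6) + 2^(-7) + 2^(-8)
    = 0.0625 + 0.015625 + 0.0078125 + 0.00390625
    = 23/256 = 0.08984375
Since 0.08984375 <= 1, Kraft's inequality IS satisfied.
A prefix code with these lengths CAN exist.

Kraft sum = 0.08984375. Satisfied.


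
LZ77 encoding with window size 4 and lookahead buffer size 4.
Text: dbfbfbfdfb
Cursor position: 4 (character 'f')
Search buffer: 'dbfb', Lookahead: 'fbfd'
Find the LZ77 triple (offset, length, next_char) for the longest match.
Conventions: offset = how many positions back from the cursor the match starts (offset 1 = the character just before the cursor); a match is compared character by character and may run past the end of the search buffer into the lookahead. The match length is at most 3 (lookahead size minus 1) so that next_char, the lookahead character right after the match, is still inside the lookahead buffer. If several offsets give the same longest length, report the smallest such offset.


Try each offset into the search buffer:
  offset=1 (pos 3, char 'b'): match length 0
  offset=2 (pos 2, char 'f'): match length 3
  offset=3 (pos 1, char 'b'): match length 0
  offset=4 (pos 0, char 'd'): match length 0
Longest match has length 3 at offset 2.
next_char = character at position 4 + 3 = 7 -> 'd'

Best match: offset=2, length=3 (matching 'fbf' starting at position 2)
LZ77 triple: (2, 3, 'd')


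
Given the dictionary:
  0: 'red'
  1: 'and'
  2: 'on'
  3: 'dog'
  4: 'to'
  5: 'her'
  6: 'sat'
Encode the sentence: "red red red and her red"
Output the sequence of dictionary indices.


Look up each word in the dictionary:
  'red' -> 0
  'red' -> 0
  'red' -> 0
  'and' -> 1
  'her' -> 5
  'red' -> 0

Encoded: [0, 0, 0, 1, 5, 0]


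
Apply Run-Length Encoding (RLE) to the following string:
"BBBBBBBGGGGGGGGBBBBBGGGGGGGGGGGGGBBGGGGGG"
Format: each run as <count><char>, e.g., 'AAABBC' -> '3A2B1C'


Scanning runs left to right:
  i=0: run of 'B' x 7 -> '7B'
  i=7: run of 'G' x 8 -> '8G'
  i=15: run of 'B' x 5 -> '5B'
  i=20: run of 'G' x 13 -> '13G'
  i=33: run of 'B' x 2 -> '2B'
  i=35: run of 'G' x 6 -> '6G'

RLE = 7B8G5B13G2B6G


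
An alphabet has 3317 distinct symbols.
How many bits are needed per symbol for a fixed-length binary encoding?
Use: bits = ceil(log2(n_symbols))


log2(3317) = 11.6957
Bracket: 2^11 = 2048 < 3317 <= 2^12 = 4096
So ceil(log2(3317)) = 12

bits = ceil(log2(3317)) = ceil(11.6957) = 12 bits


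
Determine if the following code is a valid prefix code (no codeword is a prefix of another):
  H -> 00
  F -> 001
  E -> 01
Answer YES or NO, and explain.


Checking each pair (does one codeword prefix another?):
  H='00' vs F='001': prefix -- VIOLATION

NO -- this is NOT a valid prefix code. H (00) is a prefix of F (001).


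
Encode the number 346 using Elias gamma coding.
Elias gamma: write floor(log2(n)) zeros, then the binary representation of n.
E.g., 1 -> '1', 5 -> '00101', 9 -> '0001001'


num_bits = floor(log2(346)) + 1 = 9
leading_zeros = num_bits - 1 = 8
binary(346) = 101011010

Elias gamma(346) = '00000000' + '101011010' = 00000000101011010 (17 bits)


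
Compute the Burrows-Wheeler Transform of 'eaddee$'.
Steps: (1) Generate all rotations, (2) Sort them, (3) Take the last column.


Rotations (sorted):
  0: $eaddee -> last char: e
  1: addee$e -> last char: e
  2: ddee$ea -> last char: a
  3: dee$ead -> last char: d
  4: e$eadde -> last char: e
  5: eaddee$ -> last char: $
  6: ee$eadd -> last char: d


BWT = eeade$d


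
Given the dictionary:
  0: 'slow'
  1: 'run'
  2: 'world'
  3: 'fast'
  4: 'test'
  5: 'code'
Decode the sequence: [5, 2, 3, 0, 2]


Look up each index in the dictionary:
  5 -> 'code'
  2 -> 'world'
  3 -> 'fast'
  0 -> 'slow'
  2 -> 'world'

Decoded: "code world fast slow world"


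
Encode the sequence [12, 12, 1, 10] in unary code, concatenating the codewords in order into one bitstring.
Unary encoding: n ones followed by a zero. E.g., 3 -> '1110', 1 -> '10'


Encode each number as n ones followed by a terminating 0:
  12 -> 1111111111110 (13 bits)
  12 -> 1111111111110 (13 bits)
  1 -> 10 (2 bits)
  10 -> 11111111110 (11 bits)
Total length = 13 + 13 + 2 + 11 = 39 bits.

Unary([12, 12, 1, 10]) = 111111111111011111111111101011111111110 (39 bits)


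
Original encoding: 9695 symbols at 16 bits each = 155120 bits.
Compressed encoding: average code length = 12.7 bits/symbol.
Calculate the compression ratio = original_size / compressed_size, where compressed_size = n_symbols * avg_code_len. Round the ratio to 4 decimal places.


original_size = n_symbols * orig_bits = 9695 * 16 = 155120 bits
compressed_size = n_symbols * avg_code_len = 9695 * 12.7 = 123126.5 bits
ratio = original_size / compressed_size = 155120 / 123126.5 = 1.2598

Compression ratio = 1.2598


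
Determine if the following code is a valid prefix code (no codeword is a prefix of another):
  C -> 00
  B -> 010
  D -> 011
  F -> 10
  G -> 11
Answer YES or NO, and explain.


Checking each pair (does one codeword prefix another?):
  C='00' vs B='010': no prefix
  C='00' vs D='011': no prefix
  C='00' vs F='10': no prefix
  C='00' vs G='11': no prefix
  B='010' vs C='00': no prefix
  B='010' vs D='011': no prefix
  B='010' vs F='10': no prefix
  B='010' vs G='11': no prefix
  D='011' vs C='00': no prefix
  D='011' vs B='010': no prefix
  D='011' vs F='10': no prefix
  D='011' vs G='11': no prefix
  F='10' vs C='00': no prefix
  F='10' vs B='010': no prefix
  F='10' vs D='011': no prefix
  F='10' vs G='11': no prefix
  G='11' vs C='00': no prefix
  G='11' vs B='010': no prefix
  G='11' vs D='011': no prefix
  G='11' vs F='10': no prefix
No violation found over all pairs.

YES -- this is a valid prefix code. No codeword is a prefix of any other codeword.


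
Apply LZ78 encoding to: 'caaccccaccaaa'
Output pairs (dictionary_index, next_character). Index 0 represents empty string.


LZ78 encoding steps:
Dictionary: {0: ''}
Step 1: w='' (idx 0), next='c' -> output (0, 'c'), add 'c' as idx 1
Step 2: w='' (idx 0), next='a' -> output (0, 'a'), add 'a' as idx 2
Step 3: w='a' (idx 2), next='c' -> output (2, 'c'), add 'ac' as idx 3
Step 4: w='c' (idx 1), next='c' -> output (1, 'c'), add 'cc' as idx 4
Step 5: w='c' (idx 1), next='a' -> output (1, 'a'), add 'ca' as idx 5
Step 6: w='cc' (idx 4), next='a' -> output (4, 'a'), add 'cca' as idx 6
Step 7: w='a' (idx 2), next='a' -> output (2, 'a'), add 'aa' as idx 7


Encoded: [(0, 'c'), (0, 'a'), (2, 'c'), (1, 'c'), (1, 'a'), (4, 'a'), (2, 'a')]


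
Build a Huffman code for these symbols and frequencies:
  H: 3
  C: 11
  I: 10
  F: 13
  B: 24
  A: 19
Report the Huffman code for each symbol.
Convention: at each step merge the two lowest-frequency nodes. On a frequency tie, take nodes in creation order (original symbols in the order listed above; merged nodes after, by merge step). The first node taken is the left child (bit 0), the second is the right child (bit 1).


Huffman tree construction:
Step 1: Merge H(3) + I(10) = 13
Step 2: Merge C(11) + F(13) = 24
Step 3: Merge (H+I)(13) + A(19) = 32
Step 4: Merge B(24) + (C+F)(24) = 48
Step 5: Merge ((H+I)+A)(32) + (B+(C+F))(48) = 80
Read each symbol's code off the tree from the root (left child = 0, right child = 1).

Codes:
  H: 000 (length 3)
  C: 110 (length 3)
  I: 001 (length 3)
  F: 111 (length 3)
  B: 10 (length 2)
  A: 01 (length 2)
Average code length: 197/80 = 2.4625 bits/symbol


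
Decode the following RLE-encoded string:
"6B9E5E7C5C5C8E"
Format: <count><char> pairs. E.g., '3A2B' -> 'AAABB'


Expanding each <count><char> pair:
  6B -> 'BBBBBB'
  9E -> 'EEEEEEEEE'
  5E -> 'EEEEE'
  7C -> 'CCCCCCC'
  5C -> 'CCCCC'
  5C -> 'CCCCC'
  8E -> 'EEEEEEEE'

Decoded = BBBBBBEEEEEEEEEEEEEECCCCCCCCCCCCCCCCCEEEEEEEE


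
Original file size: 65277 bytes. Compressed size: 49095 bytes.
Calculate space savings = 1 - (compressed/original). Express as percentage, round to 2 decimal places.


ratio = compressed/original = 49095/65277 = 0.752103
savings = 1 - ratio = 1 - 0.752103 = 0.247897
as a percentage: 0.247897 * 100 = 24.79%

Space savings = 1 - 49095/65277 = 24.79%


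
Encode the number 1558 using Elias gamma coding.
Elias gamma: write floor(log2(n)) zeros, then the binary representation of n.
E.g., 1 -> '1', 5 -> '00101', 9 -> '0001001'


num_bits = floor(log2(1558)) + 1 = 11
leading_zeros = num_bits - 1 = 10
binary(1558) = 11000010110

Elias gamma(1558) = '0000000000' + '11000010110' = 000000000011000010110 (21 bits)


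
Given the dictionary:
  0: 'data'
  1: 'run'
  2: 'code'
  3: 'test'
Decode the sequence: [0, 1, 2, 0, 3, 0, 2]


Look up each index in the dictionary:
  0 -> 'data'
  1 -> 'run'
  2 -> 'code'
  0 -> 'data'
  3 -> 'test'
  0 -> 'data'
  2 -> 'code'

Decoded: "data run code data test data code"


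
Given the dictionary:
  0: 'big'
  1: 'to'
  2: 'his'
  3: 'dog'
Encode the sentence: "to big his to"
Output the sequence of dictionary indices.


Look up each word in the dictionary:
  'to' -> 1
  'big' -> 0
  'his' -> 2
  'to' -> 1

Encoded: [1, 0, 2, 1]


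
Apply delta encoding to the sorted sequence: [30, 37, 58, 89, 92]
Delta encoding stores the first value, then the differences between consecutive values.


First value: 30
Deltas:
  37 - 30 = 7
  58 - 37 = 21
  89 - 58 = 31
  92 - 89 = 3


Delta encoded: [30, 7, 21, 31, 3]


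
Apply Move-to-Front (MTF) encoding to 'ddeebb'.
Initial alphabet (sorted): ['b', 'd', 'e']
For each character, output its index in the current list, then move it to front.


MTF encoding:
'd': index 1 in ['b', 'd', 'e'] -> ['d', 'b', 'e']
'd': index 0 in ['d', 'b', 'e'] -> ['d', 'b', 'e']
'e': index 2 in ['d', 'b', 'e'] -> ['e', 'd', 'b']
'e': index 0 in ['e', 'd', 'b'] -> ['e', 'd', 'b']
'b': index 2 in ['e', 'd', 'b'] -> ['b', 'e', 'd']
'b': index 0 in ['b', 'e', 'd'] -> ['b', 'e', 'd']


Output: [1, 0, 2, 0, 2, 0]


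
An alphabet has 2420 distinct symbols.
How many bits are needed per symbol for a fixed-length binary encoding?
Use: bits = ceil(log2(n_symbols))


log2(2420) = 11.2408
Bracket: 2^11 = 2048 < 2420 <= 2^12 = 4096
So ceil(log2(2420)) = 12

bits = ceil(log2(2420)) = ceil(11.2408) = 12 bits


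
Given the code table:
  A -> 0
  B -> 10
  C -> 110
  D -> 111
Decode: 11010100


Decoding:
110 -> C
10 -> B
10 -> B
0 -> A


Result: CBBA


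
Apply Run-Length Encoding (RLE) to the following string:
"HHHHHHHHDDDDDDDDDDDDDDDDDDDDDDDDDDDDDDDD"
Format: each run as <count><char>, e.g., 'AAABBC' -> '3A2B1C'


Scanning runs left to right:
  i=0: run of 'H' x 8 -> '8H'
  i=8: run of 'D' x 32 -> '32D'

RLE = 8H32D


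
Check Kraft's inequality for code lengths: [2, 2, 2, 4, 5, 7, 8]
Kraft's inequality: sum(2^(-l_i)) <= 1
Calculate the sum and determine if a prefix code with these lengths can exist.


Sum = 2^(-2) + 2^(-2) + 2^(-2) + 2^(-4) + 2^(-5) + 2^(-7) + 2^(-8)
    = 0.25 + 0.25 + 0.25 + 0.0625 + 0.03125 + 0.0078125 + 0.00390625
    = 219/256 = 0.85546875
Since 0.85546875 <= 1, Kraft's inequality IS satisfied.
A prefix code with these lengths CAN exist.

Kraft sum = 0.85546875. Satisfied.


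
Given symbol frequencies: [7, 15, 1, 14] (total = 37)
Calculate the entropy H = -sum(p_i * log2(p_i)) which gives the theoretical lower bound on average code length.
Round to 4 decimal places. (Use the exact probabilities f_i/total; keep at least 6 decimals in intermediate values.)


Per-symbol terms -p_i * log2(p_i) with p_i = f_i/37:
  p = 7/37 = 0.189189: log2(p) = -2.402098, -p*log2(p) = 0.454451
  p = 15/37 = 0.405405: log2(p) = -1.302563, -p*log2(p) = 0.528066
  p = 1/37 = 0.027027: log2(p) = -5.209453, -p*log2(p) = 0.140796
  p = 14/37 = 0.378378: log2(p) = -1.402098, -p*log2(p) = 0.530524
H = 0.454451 + 0.528066 + 0.140796 + 0.530524 = 1.653837

H = 1.6538 bits/symbol


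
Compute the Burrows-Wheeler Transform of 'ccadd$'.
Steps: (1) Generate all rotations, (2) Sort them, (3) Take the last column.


Rotations (sorted):
  0: $ccadd -> last char: d
  1: add$cc -> last char: c
  2: cadd$c -> last char: c
  3: ccadd$ -> last char: $
  4: d$ccad -> last char: d
  5: dd$cca -> last char: a


BWT = dcc$da


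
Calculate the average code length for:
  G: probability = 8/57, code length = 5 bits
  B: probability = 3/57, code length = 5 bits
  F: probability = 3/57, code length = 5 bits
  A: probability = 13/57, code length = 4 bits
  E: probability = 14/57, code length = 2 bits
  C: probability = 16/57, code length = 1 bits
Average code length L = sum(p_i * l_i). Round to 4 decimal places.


Weighted contributions p_i * l_i:
  G: (8/57) * 5 = 40/57
  B: (3/57) * 5 = 15/57
  F: (3/57) * 5 = 15/57
  A: (13/57) * 4 = 52/57
  E: (14/57) * 2 = 28/57
  C: (16/57) * 1 = 16/57
Sum = (40 + 15 + 15 + 52 + 28 + 16)/57 = 166/57

L = 166/57 = 2.9123 bits/symbol


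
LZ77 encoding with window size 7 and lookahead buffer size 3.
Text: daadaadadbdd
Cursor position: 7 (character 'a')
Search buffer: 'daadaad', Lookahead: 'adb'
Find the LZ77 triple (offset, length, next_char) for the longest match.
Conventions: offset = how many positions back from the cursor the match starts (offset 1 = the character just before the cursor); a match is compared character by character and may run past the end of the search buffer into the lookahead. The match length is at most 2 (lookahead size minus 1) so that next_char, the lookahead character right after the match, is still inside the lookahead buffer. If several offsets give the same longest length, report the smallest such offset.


Try each offset into the search buffer:
  offset=1 (pos 6, char 'd'): match length 0
  offset=2 (pos 5, char 'a'): match length 2
  offset=3 (pos 4, char 'a'): match length 1
  offset=4 (pos 3, char 'd'): match length 0
  offset=5 (pos 2, char 'a'): match length 2
  offset=6 (pos 1, char 'a'): match length 1
  offset=7 (pos 0, char 'd'): match length 0
Longest match has length 2, found at offsets 2, 5; take the smallest, offset 2.
next_char = character at position 7 + 2 = 9 -> 'b'

Best match: offset=2, length=2 (matching 'ad' starting at position 5)
LZ77 triple: (2, 2, 'b')


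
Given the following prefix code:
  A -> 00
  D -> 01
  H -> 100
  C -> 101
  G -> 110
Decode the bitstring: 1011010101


Decoding step by step:
Bits 101 -> C
Bits 101 -> C
Bits 01 -> D
Bits 01 -> D


Decoded message: CCDD


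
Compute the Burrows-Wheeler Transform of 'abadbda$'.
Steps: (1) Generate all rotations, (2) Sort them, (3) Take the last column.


Rotations (sorted):
  0: $abadbda -> last char: a
  1: a$abadbd -> last char: d
  2: abadbda$ -> last char: $
  3: adbda$ab -> last char: b
  4: badbda$a -> last char: a
  5: bda$abad -> last char: d
  6: da$abadb -> last char: b
  7: dbda$aba -> last char: a


BWT = ad$badba


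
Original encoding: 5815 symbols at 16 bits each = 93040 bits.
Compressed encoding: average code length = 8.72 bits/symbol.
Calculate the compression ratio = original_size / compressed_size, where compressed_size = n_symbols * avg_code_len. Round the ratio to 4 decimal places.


original_size = n_symbols * orig_bits = 5815 * 16 = 93040 bits
compressed_size = n_symbols * avg_code_len = 5815 * 8.72 = 50706.8 bits
ratio = original_size / compressed_size = 93040 / 50706.8 = 1.8349

Compression ratio = 1.8349


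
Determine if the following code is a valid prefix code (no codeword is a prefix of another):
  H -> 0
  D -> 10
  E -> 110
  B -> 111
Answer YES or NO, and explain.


Checking each pair (does one codeword prefix another?):
  H='0' vs D='10': no prefix
  H='0' vs E='110': no prefix
  H='0' vs B='111': no prefix
  D='10' vs H='0': no prefix
  D='10' vs E='110': no prefix
  D='10' vs B='111': no prefix
  E='110' vs H='0': no prefix
  E='110' vs D='10': no prefix
  E='110' vs B='111': no prefix
  B='111' vs H='0': no prefix
  B='111' vs D='10': no prefix
  B='111' vs E='110': no prefix
No violation found over all pairs.

YES -- this is a valid prefix code. No codeword is a prefix of any other codeword.


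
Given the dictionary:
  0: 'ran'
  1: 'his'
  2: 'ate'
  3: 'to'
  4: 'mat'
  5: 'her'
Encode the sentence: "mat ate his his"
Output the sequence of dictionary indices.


Look up each word in the dictionary:
  'mat' -> 4
  'ate' -> 2
  'his' -> 1
  'his' -> 1

Encoded: [4, 2, 1, 1]


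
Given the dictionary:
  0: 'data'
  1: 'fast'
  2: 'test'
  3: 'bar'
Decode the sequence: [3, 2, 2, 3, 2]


Look up each index in the dictionary:
  3 -> 'bar'
  2 -> 'test'
  2 -> 'test'
  3 -> 'bar'
  2 -> 'test'

Decoded: "bar test test bar test"


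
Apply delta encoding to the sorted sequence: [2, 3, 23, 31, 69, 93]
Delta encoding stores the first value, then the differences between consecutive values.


First value: 2
Deltas:
  3 - 2 = 1
  23 - 3 = 20
  31 - 23 = 8
  69 - 31 = 38
  93 - 69 = 24


Delta encoded: [2, 1, 20, 8, 38, 24]


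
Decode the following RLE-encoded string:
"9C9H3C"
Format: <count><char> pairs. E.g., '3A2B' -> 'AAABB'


Expanding each <count><char> pair:
  9C -> 'CCCCCCCCC'
  9H -> 'HHHHHHHHH'
  3C -> 'CCC'

Decoded = CCCCCCCCCHHHHHHHHHCCC


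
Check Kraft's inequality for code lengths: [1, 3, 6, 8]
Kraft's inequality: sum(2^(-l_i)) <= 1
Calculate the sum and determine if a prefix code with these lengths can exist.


Sum = 2^(-1) + 2^(-3) + 2^(-6) + 2^(-8)
    = 0.5 + 0.125 + 0.015625 + 0.00390625
    = 165/256 = 0.64453125
Since 0.64453125 <= 1, Kraft's inequality IS satisfied.
A prefix code with these lengths CAN exist.

Kraft sum = 0.64453125. Satisfied.


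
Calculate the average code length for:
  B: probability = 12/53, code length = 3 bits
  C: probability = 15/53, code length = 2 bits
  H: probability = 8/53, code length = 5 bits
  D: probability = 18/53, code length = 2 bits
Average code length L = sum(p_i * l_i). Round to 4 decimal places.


Weighted contributions p_i * l_i:
  B: (12/53) * 3 = 36/53
  C: (15/53) * 2 = 30/53
  H: (8/53) * 5 = 40/53
  D: (18/53) * 2 = 36/53
Sum = (36 + 30 + 40 + 36)/53 = 142/53

L = 142/53 = 2.6792 bits/symbol


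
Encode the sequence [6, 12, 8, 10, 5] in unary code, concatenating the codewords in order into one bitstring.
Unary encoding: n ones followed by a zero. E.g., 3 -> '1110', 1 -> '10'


Encode each number as n ones followed by a terminating 0:
  6 -> 1111110 (7 bits)
  12 -> 1111111111110 (13 bits)
  8 -> 111111110 (9 bits)
  10 -> 11111111110 (11 bits)
  5 -> 111110 (6 bits)
Total length = 7 + 13 + 9 + 11 + 6 = 46 bits.

Unary([6, 12, 8, 10, 5]) = 1111110111111111111011111111011111111110111110 (46 bits)
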